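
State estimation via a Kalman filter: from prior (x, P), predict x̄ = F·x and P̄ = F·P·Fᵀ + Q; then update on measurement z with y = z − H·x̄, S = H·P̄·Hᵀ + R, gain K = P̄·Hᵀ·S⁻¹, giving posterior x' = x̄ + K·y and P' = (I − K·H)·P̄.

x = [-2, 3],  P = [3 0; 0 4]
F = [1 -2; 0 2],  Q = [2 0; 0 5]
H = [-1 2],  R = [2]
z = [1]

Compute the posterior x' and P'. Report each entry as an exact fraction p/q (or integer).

x̄ = F·x = [-8, 6]
P̄ = F·P·Fᵀ + Q = [21 -16; -16 21]
y = z − H·x̄ = [-19]
S = H·P̄·Hᵀ + R = [171]
K = P̄·Hᵀ·S⁻¹ = [-53/171; 58/171]
x' = x̄ + K·y = [-19/9, -4/9]
P' = (I − K·H)·P̄ = [782/171 338/171; 338/171 227/171]

x' = [-19/9, -4/9]
P' = [782/171 338/171; 338/171 227/171]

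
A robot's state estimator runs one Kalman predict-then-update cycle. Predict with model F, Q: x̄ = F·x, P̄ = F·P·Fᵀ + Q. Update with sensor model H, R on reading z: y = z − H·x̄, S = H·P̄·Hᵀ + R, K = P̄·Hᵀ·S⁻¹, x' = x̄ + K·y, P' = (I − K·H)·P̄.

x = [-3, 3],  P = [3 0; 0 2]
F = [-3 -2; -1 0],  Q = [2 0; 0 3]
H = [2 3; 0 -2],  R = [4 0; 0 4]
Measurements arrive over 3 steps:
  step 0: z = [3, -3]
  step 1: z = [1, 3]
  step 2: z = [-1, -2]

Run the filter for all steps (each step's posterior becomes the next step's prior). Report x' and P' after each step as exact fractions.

step 0: x̄ = F·x = [3, 3]
step 0: P̄ = F·P·Fᵀ + Q = [37 9; 9 6]
step 0: y = z − H·x̄ = [-12, 3]
step 0: S = H·P̄·Hᵀ + R = [314 -72; -72 28]
step 0: K = P̄·Hᵀ·S⁻¹ = [383/902 405/902; 18/451 -147/451]
step 0: x' = x̄ + K·y = [-675/902, 696/451]
step 0: P' = (I − K·H)·P̄ = [1981/902 -405/451; -405/451 294/451]
step 1: x̄ = F·x = [-69/82, 675/902]
step 1: P̄ = F·P·Fᵀ + Q = [1115/82 393/82; 393/82 4687/902]
step 1: y = z − H·x̄ = [395/902, 2028/451]
step 1: S = H·P̄·Hᵀ + R = [146727/902 -22707/451; -22707/451 11178/451]
step 1: K = P̄·Hᵀ·S⁻¹ = [1525/4167 4459/12501; 841/12501 -10600/37503]
step 1: x' = x̄ + K·y = [3845/4167, -685/1389]
step 1: P' = (I − K·H)·P̄ = [2503/1389 -8918/12501; -8918/12501 21200/37503]
step 2: x̄ = F·x = [-825/463, -3845/4167]
step 2: P̄ = F·P·Fᵀ + Q = [446987/37503 49745/12501; 49745/12501 6670/1389]
step 2: y = z − H·x̄ = [7406/1389, -16024/4167]
step 2: S = H·P̄·Hᵀ + R = [5349590/37503 -559160/12501; -559160/12501 32236/1389]
step 2: K = P̄·Hᵀ·S⁻¹ = [40021741/110522810 7846743/22104562; 754866/11052281 -3118825/11052281]
step 2: x' = x̄ + K·y = [-67207808/55261405, 5819929/11052281]
step 2: P' = (I − K·H)·P̄ = [197744627/110522810 -7846743/11052281; -7846743/11052281 6237650/11052281]

step 0: x' = [-675/902, 696/451], P' = [1981/902 -405/451; -405/451 294/451]
step 1: x' = [3845/4167, -685/1389], P' = [2503/1389 -8918/12501; -8918/12501 21200/37503]
step 2: x' = [-67207808/55261405, 5819929/11052281], P' = [197744627/110522810 -7846743/11052281; -7846743/11052281 6237650/11052281]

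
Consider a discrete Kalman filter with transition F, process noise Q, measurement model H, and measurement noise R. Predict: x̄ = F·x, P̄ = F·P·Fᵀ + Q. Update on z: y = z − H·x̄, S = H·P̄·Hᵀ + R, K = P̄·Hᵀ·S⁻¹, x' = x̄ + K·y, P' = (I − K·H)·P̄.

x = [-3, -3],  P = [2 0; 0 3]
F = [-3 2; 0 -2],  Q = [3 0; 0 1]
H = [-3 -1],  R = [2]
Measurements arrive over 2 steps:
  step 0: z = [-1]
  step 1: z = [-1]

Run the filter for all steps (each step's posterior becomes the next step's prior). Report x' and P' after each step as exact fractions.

step 0: x' = [-83/40, 881/120], P' = [117/80 -293/80; -293/80 2591/240]
step 1: x' = [34403/28075, -70618/28075], P' = [25197/28075 -52097/28075; -52097/28075 141767/28075]

step 0: x̄ = F·x = [3, 6]
step 0: P̄ = F·P·Fᵀ + Q = [33 -12; -12 13]
step 0: y = z − H·x̄ = [14]
step 0: S = H·P̄·Hᵀ + R = [240]
step 0: K = P̄·Hᵀ·S⁻¹ = [-29/80; 23/240]
step 0: x' = x̄ + K·y = [-83/40, 881/120]
step 0: P' = (I − K·H)·P̄ = [117/80 -293/80; -293/80 2591/240]
step 1: x̄ = F·x = [2509/120, -881/60]
step 1: P̄ = F·P·Fᵀ + Q = [24791/240 -7819/120; -7819/120 2651/60]
step 1: y = z − H·x̄ = [1129/24]
step 1: S = H·P̄·Hᵀ + R = [28075/48]
step 1: K = P̄·Hᵀ·S⁻¹ = [-11747/28075; 7262/28075]
step 1: x' = x̄ + K·y = [34403/28075, -70618/28075]
step 1: P' = (I − K·H)·P̄ = [25197/28075 -52097/28075; -52097/28075 141767/28075]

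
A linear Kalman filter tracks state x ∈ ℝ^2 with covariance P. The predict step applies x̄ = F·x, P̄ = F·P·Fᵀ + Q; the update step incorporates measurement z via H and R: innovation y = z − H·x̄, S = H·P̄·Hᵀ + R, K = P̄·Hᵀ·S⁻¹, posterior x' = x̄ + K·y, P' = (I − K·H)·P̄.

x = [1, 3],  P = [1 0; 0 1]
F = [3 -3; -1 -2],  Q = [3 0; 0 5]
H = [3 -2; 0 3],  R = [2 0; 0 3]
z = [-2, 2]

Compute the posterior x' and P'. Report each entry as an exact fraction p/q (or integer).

x̄ = F·x = [-6, -7]
P̄ = F·P·Fᵀ + Q = [21 3; 3 10]
y = z − H·x̄ = [2, 23]
S = H·P̄·Hᵀ + R = [195 -33; -33 93]
K = P̄·Hᵀ·S⁻¹ = [311/947 202/947; -11/5682 1829/5682]
x' = x̄ + K·y = [-414/947, 757/1894]
P' = (I − K·H)·P̄ = [342/947 202/947; 202/947 1829/5682]

x' = [-414/947, 757/1894]
P' = [342/947 202/947; 202/947 1829/5682]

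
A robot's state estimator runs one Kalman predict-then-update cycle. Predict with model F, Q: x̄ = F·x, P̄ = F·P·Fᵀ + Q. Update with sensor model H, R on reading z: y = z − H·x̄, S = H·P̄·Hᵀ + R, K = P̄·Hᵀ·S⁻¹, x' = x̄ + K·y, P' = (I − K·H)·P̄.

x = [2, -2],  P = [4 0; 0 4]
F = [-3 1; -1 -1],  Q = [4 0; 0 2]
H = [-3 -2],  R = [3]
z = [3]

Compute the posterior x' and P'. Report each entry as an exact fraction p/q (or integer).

x̄ = F·x = [-8, 0]
P̄ = F·P·Fᵀ + Q = [44 8; 8 10]
y = z − H·x̄ = [-21]
S = H·P̄·Hᵀ + R = [535]
K = P̄·Hᵀ·S⁻¹ = [-148/535; -44/535]
x' = x̄ + K·y = [-1172/535, 924/535]
P' = (I − K·H)·P̄ = [1636/535 -2232/535; -2232/535 3414/535]

x' = [-1172/535, 924/535]
P' = [1636/535 -2232/535; -2232/535 3414/535]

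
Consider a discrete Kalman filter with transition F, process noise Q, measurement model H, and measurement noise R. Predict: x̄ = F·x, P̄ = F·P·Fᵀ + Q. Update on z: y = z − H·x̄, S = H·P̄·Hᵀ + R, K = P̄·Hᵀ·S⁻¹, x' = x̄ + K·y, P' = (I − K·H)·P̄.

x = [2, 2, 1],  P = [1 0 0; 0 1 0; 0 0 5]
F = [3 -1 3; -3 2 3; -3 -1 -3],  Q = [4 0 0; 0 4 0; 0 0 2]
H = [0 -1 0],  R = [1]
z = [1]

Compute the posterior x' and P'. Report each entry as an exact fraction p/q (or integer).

x̄ = F·x = [7, 1, -11]
P̄ = F·P·Fᵀ + Q = [59 34 -53; 34 62 -38; -53 -38 57]
y = z − H·x̄ = [2]
S = H·P̄·Hᵀ + R = [63]
K = P̄·Hᵀ·S⁻¹ = [-34/63; -62/63; 38/63]
x' = x̄ + K·y = [373/63, -61/63, -617/63]
P' = (I − K·H)·P̄ = [2561/63 34/63 -2047/63; 34/63 62/63 -38/63; -2047/63 -38/63 2147/63]

x' = [373/63, -61/63, -617/63]
P' = [2561/63 34/63 -2047/63; 34/63 62/63 -38/63; -2047/63 -38/63 2147/63]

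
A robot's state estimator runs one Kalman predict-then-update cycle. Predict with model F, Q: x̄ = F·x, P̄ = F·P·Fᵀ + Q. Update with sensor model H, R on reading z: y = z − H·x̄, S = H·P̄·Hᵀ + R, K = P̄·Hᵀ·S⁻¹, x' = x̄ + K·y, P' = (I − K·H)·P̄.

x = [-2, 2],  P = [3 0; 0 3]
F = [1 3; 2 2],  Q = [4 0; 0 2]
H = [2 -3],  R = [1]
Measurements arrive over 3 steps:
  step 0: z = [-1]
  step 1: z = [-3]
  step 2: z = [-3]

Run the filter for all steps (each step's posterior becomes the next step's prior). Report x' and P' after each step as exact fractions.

step 0: x̄ = F·x = [4, 0]
step 0: P̄ = F·P·Fᵀ + Q = [34 24; 24 26]
step 0: y = z − H·x̄ = [-9]
step 0: S = H·P̄·Hᵀ + R = [83]
step 0: K = P̄·Hᵀ·S⁻¹ = [-4/83; -30/83]
step 0: x' = x̄ + K·y = [368/83, 270/83]
step 0: P' = (I − K·H)·P̄ = [2806/83 1872/83; 1872/83 1258/83]
step 1: x̄ = F·x = [1178/83, 1276/83]
step 1: P̄ = F·P·Fᵀ + Q = [25692/83 28136/83; 28136/83 31398/83]
step 1: y = z − H·x̄ = [1223/83]
step 1: S = H·P̄·Hᵀ + R = [47801/83]
step 1: K = P̄·Hᵀ·S⁻¹ = [-33024/47801; -37922/47801]
step 1: x' = x̄ + K·y = [191822/47801, 176090/47801]
step 1: P' = (I − K·H)·P̄ = [1656852/47801 1115576/47801; 1115576/47801 756358/47801]
step 2: x̄ = F·x = [720092/47801, 735824/47801]
step 2: P̄ = F·P·Fᵀ + Q = [15348734/47801 16776460/47801; 16776460/47801 18673050/47801]
step 2: y = z − H·x̄ = [623885/47801]
step 2: S = H·P̄·Hᵀ + R = [28182667/47801]
step 2: K = P̄·Hᵀ·S⁻¹ = [-19631912/28182667; -22466230/28182667]
step 2: x' = x̄ + K·y = [168324044/28182667, 140606658/28182667]
step 2: P' = (I − K·H)·P̄ = [986512634/28182667 664219060/28182667; 664219060/28182667 450301450/28182667]

step 0: x' = [368/83, 270/83], P' = [2806/83 1872/83; 1872/83 1258/83]
step 1: x' = [191822/47801, 176090/47801], P' = [1656852/47801 1115576/47801; 1115576/47801 756358/47801]
step 2: x' = [168324044/28182667, 140606658/28182667], P' = [986512634/28182667 664219060/28182667; 664219060/28182667 450301450/28182667]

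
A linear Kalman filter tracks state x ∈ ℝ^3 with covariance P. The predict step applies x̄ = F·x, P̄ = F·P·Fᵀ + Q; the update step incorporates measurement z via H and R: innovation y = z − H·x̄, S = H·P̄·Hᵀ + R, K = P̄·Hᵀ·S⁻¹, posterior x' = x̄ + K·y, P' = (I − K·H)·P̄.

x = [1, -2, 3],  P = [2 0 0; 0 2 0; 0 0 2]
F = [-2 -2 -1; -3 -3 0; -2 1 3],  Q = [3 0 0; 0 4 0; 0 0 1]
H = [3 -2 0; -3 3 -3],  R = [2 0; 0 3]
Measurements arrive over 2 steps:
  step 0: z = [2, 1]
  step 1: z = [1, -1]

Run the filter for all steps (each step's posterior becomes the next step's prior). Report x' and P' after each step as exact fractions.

step 0: x' = [1753/817, 5882/2451, -83/1634], P' = [13032/817 19338/817 6241/817; 19338/817 87262/2451 9651/817; 6241/817 9651/817 7291/1634]
step 1: x' = [-84799351/15956575, -81104173/9573945, -44979137/15956575], P' = [1014363178/47869725 297912028/9573945 452478586/47869725; 297912028/9573945 88381766/1914789 137200156/9573945; 452478586/47869725 137200156/9573945 238167532/47869725]

step 0: x̄ = F·x = [-1, 3, 5]
step 0: P̄ = F·P·Fᵀ + Q = [21 24 -2; 24 40 6; -2 6 29]
step 0: y = z − H·x̄ = [11, 4]
step 0: S = H·P̄·Hᵀ + R = [63 -15; -15 237]
step 0: K = P̄·Hᵀ·S⁻¹ = [210/817 65/817; -241/2451 295/2451; -579/1634 -471/1634]
step 0: x' = x̄ + K·y = [1753/817, 5882/2451, -83/1634]
step 0: P' = (I − K·H)·P̄ = [13032/817 19338/817 6241/817; 19338/817 87262/2451 9651/817; 6241/817 9651/817 7291/1634]
step 1: x̄ = F·x = [-44315/4902, -11141/817, -233/114]
step 1: P̄ = F·P·Fᵀ + Q = [2357075/4902 532448/817 -9883/114; 532448/817 730426/817 -2188/19; -9883/114 -2188/19 2861/114]
step 1: y = z − H·x̄ = [1385/1634, 5439/817]
step 1: S = H·P̄·Hᵀ + R = [139149/1634 141501/817; 141501/817 1130973/817]
step 1: K = P̄·Hᵀ·S⁻¹ = [31984627/47869725 7572792/15956575; 4959212/9573945 6796646/9573945; -7282901/47869725 -1548446/15956575]
step 1: x' = x̄ + K·y = [-84799351/15956575, -81104173/9573945, -44979137/15956575]
step 1: P' = (I − K·H)·P̄ = [1014363178/47869725 297912028/9573945 452478586/47869725; 297912028/9573945 88381766/1914789 137200156/9573945; 452478586/47869725 137200156/9573945 238167532/47869725]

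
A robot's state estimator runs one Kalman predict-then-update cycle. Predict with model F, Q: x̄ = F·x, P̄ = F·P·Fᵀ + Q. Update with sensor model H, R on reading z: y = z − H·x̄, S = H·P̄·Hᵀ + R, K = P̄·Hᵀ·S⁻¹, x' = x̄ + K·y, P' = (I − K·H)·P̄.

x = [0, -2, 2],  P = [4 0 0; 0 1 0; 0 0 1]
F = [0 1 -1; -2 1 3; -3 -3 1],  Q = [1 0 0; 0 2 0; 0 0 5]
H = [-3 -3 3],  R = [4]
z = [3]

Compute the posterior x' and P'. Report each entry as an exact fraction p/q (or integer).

x' = [-1069/346, 755/173, 815/346]
P' = [813/346 -391/173 11/346; -391/173 4826/173 4431/173; 11/346 4431/173 8997/346]

x̄ = F·x = [-4, 4, 8]
P̄ = F·P·Fᵀ + Q = [3 -2 -4; -2 28 24; -4 24 51]
y = z − H·x̄ = [-21]
S = H·P̄·Hᵀ + R = [346]
K = P̄·Hᵀ·S⁻¹ = [-15/346; -3/173; 93/346]
x' = x̄ + K·y = [-1069/346, 755/173, 815/346]
P' = (I − K·H)·P̄ = [813/346 -391/173 11/346; -391/173 4826/173 4431/173; 11/346 4431/173 8997/346]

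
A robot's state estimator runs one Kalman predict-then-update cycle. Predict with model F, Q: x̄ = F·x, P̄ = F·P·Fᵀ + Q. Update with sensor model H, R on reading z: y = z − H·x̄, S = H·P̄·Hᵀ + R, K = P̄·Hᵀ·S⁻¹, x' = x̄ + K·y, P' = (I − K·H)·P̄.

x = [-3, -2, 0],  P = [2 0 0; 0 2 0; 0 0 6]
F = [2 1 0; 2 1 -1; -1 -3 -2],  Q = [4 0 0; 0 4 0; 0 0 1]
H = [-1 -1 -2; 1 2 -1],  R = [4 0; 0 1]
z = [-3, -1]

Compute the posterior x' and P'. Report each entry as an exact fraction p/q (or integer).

x' = [-5770/9863, 4672/9863, 30175/19726]
P' = [36730/9863 -20886/9863 -7318/9863; -20886/9863 14956/9863 6469/9863; -7318/9863 6469/9863 16083/19726]

x̄ = F·x = [-8, -8, 9]
P̄ = F·P·Fᵀ + Q = [14 10 -10; 10 20 2; -10 2 45]
y = z − H·x̄ = [-1, 32]
S = H·P̄·Hᵀ + R = [206 10; 10 192]
K = P̄·Hᵀ·S⁻¹ = [-302/9863 2276/9863; -1752/9863 2557/9863; -7617/19726 -4843/19726]
x' = x̄ + K·y = [-5770/9863, 4672/9863, 30175/19726]
P' = (I − K·H)·P̄ = [36730/9863 -20886/9863 -7318/9863; -20886/9863 14956/9863 6469/9863; -7318/9863 6469/9863 16083/19726]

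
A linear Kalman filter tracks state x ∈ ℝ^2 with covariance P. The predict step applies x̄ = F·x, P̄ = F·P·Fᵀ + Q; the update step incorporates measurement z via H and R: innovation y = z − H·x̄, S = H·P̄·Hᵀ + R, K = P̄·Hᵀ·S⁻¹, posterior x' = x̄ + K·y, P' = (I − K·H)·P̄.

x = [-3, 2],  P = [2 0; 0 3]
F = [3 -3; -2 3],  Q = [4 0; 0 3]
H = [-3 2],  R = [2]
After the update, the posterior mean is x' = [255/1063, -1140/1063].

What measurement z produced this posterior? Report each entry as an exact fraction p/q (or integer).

z = [-3]

x̄ = F·x = [-15, 12]
P̄ = F·P·Fᵀ + Q = [49 -39; -39 38]
S = H·P̄·Hᵀ + R = [1063]
K = P̄·Hᵀ·S⁻¹ = [-225/1063; 193/1063]
x' − x̄ = [16200/1063, -13896/1063] = K·y
y = (KᵀK)⁻¹·Kᵀ·(x' − x̄) = [-72]
z = y + H·x̄ = [-72] + [69] = [-3]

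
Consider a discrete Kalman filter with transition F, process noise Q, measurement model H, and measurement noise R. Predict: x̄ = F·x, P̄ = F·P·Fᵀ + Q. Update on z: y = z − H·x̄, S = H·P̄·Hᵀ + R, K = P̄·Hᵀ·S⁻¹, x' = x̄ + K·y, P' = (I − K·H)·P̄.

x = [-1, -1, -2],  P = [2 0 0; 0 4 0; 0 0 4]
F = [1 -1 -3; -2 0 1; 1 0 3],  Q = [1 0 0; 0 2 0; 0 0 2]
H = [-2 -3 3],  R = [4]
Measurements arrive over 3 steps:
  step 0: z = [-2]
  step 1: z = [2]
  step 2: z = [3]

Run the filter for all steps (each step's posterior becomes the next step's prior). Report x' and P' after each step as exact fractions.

step 0: x' = [32/367, 217/367, -27/367], P' = [5981/367 -4892/367 -998/367; -4892/367 5040/367 1788/367; -998/367 1788/367 1232/367]
step 1: x' = [-94728/287969, -9567/26179, 23057/287969], P' = [38034289/287969 -2533298/26179 -2526140/287969; -2533298/26179 1892862/26179 200234/26179; -2526140/287969 200234/26179 593722/287969]
step 2: x' = [1456232241/946208941, -1169856575/946208941, 745226136/946208941], P' = [121298846981/946208941 -88553060578/946208941 -7253739328/946208941; -88553060578/946208941 65977850720/946208941 6451452260/946208941; -7253739328/946208941 6451452260/946208941 1833575504/946208941]

step 0: x̄ = F·x = [6, 0, -7]
step 0: P̄ = F·P·Fᵀ + Q = [43 -16 -34; -16 14 8; -34 8 40]
step 0: y = z − H·x̄ = [31]
step 0: S = H·P̄·Hᵀ + R = [734]
step 0: K = P̄·Hᵀ·S⁻¹ = [-70/367; 7/367; 82/367]
step 0: x' = x̄ + K·y = [32/367, 217/367, -27/367]
step 0: P' = (I − K·H)·P̄ = [5981/367 -4892/367 -998/367; -4892/367 5040/367 1788/367; -998/367 1788/367 1232/367]
step 1: x̄ = F·x = [-104/367, -91/367, -49/367]
step 1: P̄ = F·P·Fᵀ + Q = [48976/367 -34216/367 -5579/367; -34216/367 29882/367 -3276/367; -5579/367 -3276/367 11815/367]
step 1: y = z − H·x̄ = [400/367]
step 1: S = H·P̄·Hᵀ + R = [287969/367]
step 1: K = P̄·Hᵀ·S⁻¹ = [-12041/287969; -2822/26179; 56431/287969]
step 1: x' = x̄ + K·y = [-94728/287969, -9567/26179, 23057/287969]
step 1: P' = (I − K·H)·P̄ = [38034289/287969 -2533298/26179 -2526140/287969; -2533298/26179 1892862/26179 200234/26179; -2526140/287969 200234/26179 593722/287969]
step 2: x̄ = F·x = [-58662/287969, 212513/287969, -25557/287969]
step 2: P̄ = F·P·Fᵀ + Q = [148592078/287969 -153467854/287969 53949347/287969; -153467854/287969 163411376/287969 -61656712/287969; 53949347/287969 -61656712/287969 28796885/287969]
step 2: y = z − H·x̄ = [1460793/287969]
step 2: S = H·P̄·Hᵀ + R = [946208941/287969]
step 2: K = P̄·Hᵀ·S⁻¹ = [325067447/946208941; -368268556/946208941; 163462097/946208941]
step 2: x' = x̄ + K·y = [1456232241/946208941, -1169856575/946208941, 745226136/946208941]
step 2: P' = (I − K·H)·P̄ = [121298846981/946208941 -88553060578/946208941 -7253739328/946208941; -88553060578/946208941 65977850720/946208941 6451452260/946208941; -7253739328/946208941 6451452260/946208941 1833575504/946208941]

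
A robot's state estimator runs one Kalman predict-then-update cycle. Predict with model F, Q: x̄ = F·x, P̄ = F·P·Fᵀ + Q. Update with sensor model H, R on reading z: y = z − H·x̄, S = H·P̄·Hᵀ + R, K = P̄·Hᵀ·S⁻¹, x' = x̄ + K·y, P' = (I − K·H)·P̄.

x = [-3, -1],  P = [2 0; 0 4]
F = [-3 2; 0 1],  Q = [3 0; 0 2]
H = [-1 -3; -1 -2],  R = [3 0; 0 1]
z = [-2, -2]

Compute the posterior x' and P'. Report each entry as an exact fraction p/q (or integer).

x̄ = F·x = [7, -1]
P̄ = F·P·Fᵀ + Q = [37 8; 8 6]
y = z − H·x̄ = [2, 3]
S = H·P̄·Hᵀ + R = [142 113; 113 94]
K = P̄·Hᵀ·S⁻¹ = [85/193 -211/193; -184/579 98/579]
x' = x̄ + K·y = [888/193, -653/579]
P' = (I − K·H)·P̄ = [1143/193 -466/193; -466/193 650/579]

x' = [888/193, -653/579]
P' = [1143/193 -466/193; -466/193 650/579]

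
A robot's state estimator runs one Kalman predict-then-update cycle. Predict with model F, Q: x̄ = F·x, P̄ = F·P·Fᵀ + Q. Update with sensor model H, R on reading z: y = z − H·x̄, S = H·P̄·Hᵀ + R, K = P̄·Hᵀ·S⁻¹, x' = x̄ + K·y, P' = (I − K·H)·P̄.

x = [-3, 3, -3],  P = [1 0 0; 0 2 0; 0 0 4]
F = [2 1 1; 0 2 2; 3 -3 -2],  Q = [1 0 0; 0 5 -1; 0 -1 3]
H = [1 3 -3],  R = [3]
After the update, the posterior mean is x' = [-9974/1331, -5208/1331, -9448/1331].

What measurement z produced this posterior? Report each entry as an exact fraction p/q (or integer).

x̄ = F·x = [-6, 0, -12]
P̄ = F·P·Fᵀ + Q = [11 12 -8; 12 29 -29; -8 -29 46]
S = H·P̄·Hᵀ + R = [1331]
K = P̄·Hᵀ·S⁻¹ = [71/1331; 186/1331; -233/1331]
x' − x̄ = [-1988/1331, -5208/1331, 6524/1331] = K·y
y = (KᵀK)⁻¹·Kᵀ·(x' − x̄) = [-28]
z = y + H·x̄ = [-28] + [30] = [2]

z = [2]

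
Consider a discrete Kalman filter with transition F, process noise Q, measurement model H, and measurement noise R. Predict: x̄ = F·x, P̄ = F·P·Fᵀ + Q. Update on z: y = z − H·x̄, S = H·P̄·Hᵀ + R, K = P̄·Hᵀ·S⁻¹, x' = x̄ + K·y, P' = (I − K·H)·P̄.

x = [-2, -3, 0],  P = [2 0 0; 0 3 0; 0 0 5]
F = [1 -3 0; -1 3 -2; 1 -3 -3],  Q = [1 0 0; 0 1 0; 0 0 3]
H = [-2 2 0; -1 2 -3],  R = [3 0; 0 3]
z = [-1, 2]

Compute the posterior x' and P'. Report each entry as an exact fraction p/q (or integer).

x̄ = F·x = [7, -7, 7]
P̄ = F·P·Fᵀ + Q = [30 -29 29; -29 50 1; 29 1 77]
y = z − H·x̄ = [27, 44]
S = H·P̄·Hᵀ + R = [555 602; 602 1204]
K = P̄·Hᵀ·S⁻¹ = [-61/508 -3727/43688; 95/254 -1799/21844; 73/254 -1273/3556]
x' = x̄ + K·y = [93/21844, -5737/10922, -1763/1778]
P' = (I − K·H)·P̄ = [39387/43688 15759/21844 135/508; 15759/21844 14007/10922 177/254; 135/508 177/254 1305/1778]

x' = [93/21844, -5737/10922, -1763/1778]
P' = [39387/43688 15759/21844 135/508; 15759/21844 14007/10922 177/254; 135/508 177/254 1305/1778]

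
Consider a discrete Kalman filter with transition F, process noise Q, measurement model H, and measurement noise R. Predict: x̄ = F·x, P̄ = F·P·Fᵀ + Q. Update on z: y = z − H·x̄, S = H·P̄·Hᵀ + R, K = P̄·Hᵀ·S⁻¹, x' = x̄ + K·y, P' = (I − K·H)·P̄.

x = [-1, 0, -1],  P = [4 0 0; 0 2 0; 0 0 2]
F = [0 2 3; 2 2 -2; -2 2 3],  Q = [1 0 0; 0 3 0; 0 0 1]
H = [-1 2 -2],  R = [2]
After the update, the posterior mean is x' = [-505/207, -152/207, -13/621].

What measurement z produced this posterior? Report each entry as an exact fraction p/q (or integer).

x̄ = F·x = [-3, 0, -1]
P̄ = F·P·Fᵀ + Q = [27 -4 26; -4 35 -20; 26 -20 43]
S = H·P̄·Hᵀ + R = [621]
K = P̄·Hᵀ·S⁻¹ = [-29/207; 38/207; -152/621]
x' − x̄ = [116/207, -152/207, 608/621] = K·y
y = (KᵀK)⁻¹·Kᵀ·(x' − x̄) = [-4]
z = y + H·x̄ = [-4] + [5] = [1]

z = [1]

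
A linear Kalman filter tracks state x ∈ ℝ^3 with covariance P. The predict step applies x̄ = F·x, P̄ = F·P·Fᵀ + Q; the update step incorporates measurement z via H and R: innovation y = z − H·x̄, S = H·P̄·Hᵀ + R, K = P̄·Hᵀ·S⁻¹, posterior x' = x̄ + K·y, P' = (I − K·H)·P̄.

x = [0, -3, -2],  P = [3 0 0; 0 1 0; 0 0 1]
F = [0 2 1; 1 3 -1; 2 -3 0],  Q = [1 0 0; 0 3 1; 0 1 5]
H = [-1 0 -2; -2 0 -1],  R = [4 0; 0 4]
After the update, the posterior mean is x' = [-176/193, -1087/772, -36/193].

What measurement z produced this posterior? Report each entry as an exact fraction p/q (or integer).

x̄ = F·x = [-8, -7, 9]
P̄ = F·P·Fᵀ + Q = [6 5 -6; 5 16 -2; -6 -2 26]
S = H·P̄·Hᵀ + R = [90 34; 34 30]
K = P̄·Hᵀ·S⁻¹ = [48/193 -93/193; 121/772 -343/772; -113/193 38/193]
x' − x̄ = [1368/193, 4317/772, -1773/193] = K·y
y = (KᵀK)⁻¹·Kᵀ·(x' − x̄) = [13, -8]
z = y + H·x̄ = [13, -8] + [-10, 7] = [3, -1]

z = [3, -1]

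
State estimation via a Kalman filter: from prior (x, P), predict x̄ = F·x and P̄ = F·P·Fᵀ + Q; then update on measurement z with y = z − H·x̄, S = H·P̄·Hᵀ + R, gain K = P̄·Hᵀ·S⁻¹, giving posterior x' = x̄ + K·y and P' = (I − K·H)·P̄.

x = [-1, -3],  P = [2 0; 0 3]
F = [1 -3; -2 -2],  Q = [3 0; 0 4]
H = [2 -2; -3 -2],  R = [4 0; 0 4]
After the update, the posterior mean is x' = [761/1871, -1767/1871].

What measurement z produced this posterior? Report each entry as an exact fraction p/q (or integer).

x̄ = F·x = [8, 8]
P̄ = F·P·Fᵀ + Q = [32 14; 14 24]
S = H·P̄·Hᵀ + R = [116 -68; -68 556]
K = P̄·Hᵀ·S⁻¹ = [362/1871 -373/1871; -2155/7484 -1475/7484]
x' − x̄ = [-14207/1871, -16735/1871] = K·y
y = (KᵀK)⁻¹·Kᵀ·(x' − x̄) = [3, 41]
z = y + H·x̄ = [3, 41] + [0, -40] = [3, 1]

z = [3, 1]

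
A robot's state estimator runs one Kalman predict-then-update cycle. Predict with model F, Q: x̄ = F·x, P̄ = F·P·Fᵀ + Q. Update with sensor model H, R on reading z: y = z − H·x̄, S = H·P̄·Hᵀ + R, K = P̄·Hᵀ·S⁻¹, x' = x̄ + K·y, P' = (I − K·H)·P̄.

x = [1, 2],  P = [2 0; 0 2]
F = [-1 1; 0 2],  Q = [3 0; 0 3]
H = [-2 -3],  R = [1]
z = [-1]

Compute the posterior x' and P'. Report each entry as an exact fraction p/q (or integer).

x̄ = F·x = [1, 4]
P̄ = F·P·Fᵀ + Q = [7 4; 4 11]
y = z − H·x̄ = [13]
S = H·P̄·Hᵀ + R = [176]
K = P̄·Hᵀ·S⁻¹ = [-13/88; -41/176]
x' = x̄ + K·y = [-81/88, 171/176]
P' = (I − K·H)·P̄ = [139/44 -181/88; -181/88 255/176]

x' = [-81/88, 171/176]
P' = [139/44 -181/88; -181/88 255/176]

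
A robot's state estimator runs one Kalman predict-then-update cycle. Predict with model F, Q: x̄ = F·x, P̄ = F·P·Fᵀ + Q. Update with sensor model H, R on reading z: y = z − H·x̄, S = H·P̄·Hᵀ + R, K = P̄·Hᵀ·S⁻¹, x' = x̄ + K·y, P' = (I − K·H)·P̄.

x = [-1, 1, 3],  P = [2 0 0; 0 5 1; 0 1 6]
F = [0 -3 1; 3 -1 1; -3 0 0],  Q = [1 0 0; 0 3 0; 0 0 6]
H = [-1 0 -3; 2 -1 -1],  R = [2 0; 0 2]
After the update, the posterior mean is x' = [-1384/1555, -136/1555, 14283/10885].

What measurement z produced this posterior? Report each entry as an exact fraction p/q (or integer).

z = [-3, -3]

x̄ = F·x = [0, -1, 3]
P̄ = F·P·Fᵀ + Q = [46 17 0; 17 30 -18; 0 -18 24]
S = H·P̄·Hᵀ + R = [264 -57; -57 136]
K = P̄·Hᵀ·S⁻¹ = [-283/4665 818/1555; 898/4665 377/1555; -3378/10885 -1896/10885]
x' − x̄ = [-1384/1555, 1419/1555, -18372/10885] = K·y
y = (KᵀK)⁻¹·Kᵀ·(x' − x̄) = [6, -1]
z = y + H·x̄ = [6, -1] + [-9, -2] = [-3, -3]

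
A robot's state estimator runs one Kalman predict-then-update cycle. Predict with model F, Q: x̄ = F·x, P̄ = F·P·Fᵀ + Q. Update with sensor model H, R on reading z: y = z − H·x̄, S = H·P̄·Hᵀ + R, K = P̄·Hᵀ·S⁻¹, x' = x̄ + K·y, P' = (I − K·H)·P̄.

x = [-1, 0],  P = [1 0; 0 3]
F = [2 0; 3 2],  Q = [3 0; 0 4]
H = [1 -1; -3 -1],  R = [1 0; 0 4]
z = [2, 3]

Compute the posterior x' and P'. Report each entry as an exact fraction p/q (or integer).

x̄ = F·x = [-2, -3]
P̄ = F·P·Fᵀ + Q = [7 6; 6 25]
y = z − H·x̄ = [1, -6]
S = H·P̄·Hᵀ + R = [21 16; 16 128]
K = P̄·Hᵀ·S⁻¹ = [35/152 -583/2432; -109/152 -599/2432]
x' = x̄ + K·y = [-403/1216, -2723/1216]
P' = (I − K·H)·P̄ = [723/2432 163/2432; 163/2432 1907/2432]

x' = [-403/1216, -2723/1216]
P' = [723/2432 163/2432; 163/2432 1907/2432]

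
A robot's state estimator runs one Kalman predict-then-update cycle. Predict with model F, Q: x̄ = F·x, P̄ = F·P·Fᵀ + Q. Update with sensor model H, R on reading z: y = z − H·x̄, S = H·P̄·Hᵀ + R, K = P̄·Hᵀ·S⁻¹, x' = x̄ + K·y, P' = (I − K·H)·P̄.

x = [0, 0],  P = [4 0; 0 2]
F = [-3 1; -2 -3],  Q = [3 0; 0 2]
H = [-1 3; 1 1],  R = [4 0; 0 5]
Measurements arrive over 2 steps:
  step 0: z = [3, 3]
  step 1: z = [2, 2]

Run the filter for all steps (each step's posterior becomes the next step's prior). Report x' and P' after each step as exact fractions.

step 0: x̄ = F·x = [0, 0]
step 0: P̄ = F·P·Fᵀ + Q = [41 18; 18 36]
step 0: y = z − H·x̄ = [3, 3]
step 0: S = H·P̄·Hᵀ + R = [261 103; 103 118]
step 0: K = P̄·Hᵀ·S⁻¹ = [-4543/20189 14060/20189; 5058/20189 4824/20189]
step 0: x' = x̄ + K·y = [28551/20189, 29646/20189]
step 0: P' = (I − K·H)·P̄ = [57268/20189 13032/20189; 13032/20189 11088/20189]
step 1: x̄ = F·x = [-56007/20189, -146040/20189]
step 1: P̄ = F·P·Fᵀ + Q = [508875/20189 401568/20189; 401568/20189 525626/20189]
step 1: y = z − H·x̄ = [422491/20189, 242425/20189]
step 1: S = H·P̄·Hᵀ + R = [2910857/20189 1871139/20189; 1871139/20189 1938582/20189]
step 1: K = P̄·Hᵀ·S⁻¹ = [-1951799/11787353 1171540/1861161; 8973962/35362059 1302848/5583483]
step 1: x' = x̄ + K·y = [46650440/35362059, 93241114/106086177]
step 1: P' = (I − K·H)·P̄ = [29775874/11787353 21968678/35362059; 21968678/35362059 57864526/106086177]

step 0: x' = [28551/20189, 29646/20189], P' = [57268/20189 13032/20189; 13032/20189 11088/20189]
step 1: x' = [46650440/35362059, 93241114/106086177], P' = [29775874/11787353 21968678/35362059; 21968678/35362059 57864526/106086177]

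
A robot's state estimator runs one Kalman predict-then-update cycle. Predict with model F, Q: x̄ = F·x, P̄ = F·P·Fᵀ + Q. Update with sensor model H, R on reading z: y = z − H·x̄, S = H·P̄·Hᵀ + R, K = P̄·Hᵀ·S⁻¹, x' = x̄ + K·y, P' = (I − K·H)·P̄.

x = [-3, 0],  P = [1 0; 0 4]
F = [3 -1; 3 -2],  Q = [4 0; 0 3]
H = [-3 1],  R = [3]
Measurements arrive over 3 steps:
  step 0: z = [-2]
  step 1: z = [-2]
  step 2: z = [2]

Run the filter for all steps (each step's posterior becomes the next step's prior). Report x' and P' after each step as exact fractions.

step 0: x' = [-29/41, -139/41], P' = [119/41 306/41; 306/41 1767/82]
step 1: x' = [107/55, 217/55], P' = [1767/715 4792/715; 4792/715 14912/715]
step 2: x' = [-437/1021, 3137/10210], P' = [2887/1021 39654/5105; 39654/5105 245361/10210]

step 0: x̄ = F·x = [-9, -9]
step 0: P̄ = F·P·Fᵀ + Q = [17 17; 17 28]
step 0: y = z − H·x̄ = [-20]
step 0: S = H·P̄·Hᵀ + R = [82]
step 0: K = P̄·Hᵀ·S⁻¹ = [-17/41; -23/82]
step 0: x' = x̄ + K·y = [-29/41, -139/41]
step 0: P' = (I − K·H)·P̄ = [119/41 306/41; 306/41 1767/82]
step 1: x̄ = F·x = [52/41, 191/41]
step 1: P̄ = F·P·Fᵀ + Q = [565/82 84/41; 84/41 1056/41]
step 1: y = z − H·x̄ = [-117/41]
step 1: S = H·P̄·Hᵀ + R = [6435/82]
step 1: K = P̄·Hᵀ·S⁻¹ = [-509/2145; 536/2145]
step 1: x' = x̄ + K·y = [107/55, 217/55]
step 1: P' = (I − K·H)·P̄ = [1767/715 4792/715; 4792/715 14912/715]
step 2: x̄ = F·x = [104/55, -113/55]
step 2: P̄ = F·P·Fᵀ + Q = [4923/715 2599/715; 2599/715 20192/715]
step 2: y = z − H·x̄ = [107/11]
step 2: S = H·P̄·Hᵀ + R = [10210/143]
step 2: K = P̄·Hᵀ·S⁻¹ = [-1217/5105; 2479/10210]
step 2: x' = x̄ + K·y = [-437/1021, 3137/10210]
step 2: P' = (I − K·H)·P̄ = [2887/1021 39654/5105; 39654/5105 245361/10210]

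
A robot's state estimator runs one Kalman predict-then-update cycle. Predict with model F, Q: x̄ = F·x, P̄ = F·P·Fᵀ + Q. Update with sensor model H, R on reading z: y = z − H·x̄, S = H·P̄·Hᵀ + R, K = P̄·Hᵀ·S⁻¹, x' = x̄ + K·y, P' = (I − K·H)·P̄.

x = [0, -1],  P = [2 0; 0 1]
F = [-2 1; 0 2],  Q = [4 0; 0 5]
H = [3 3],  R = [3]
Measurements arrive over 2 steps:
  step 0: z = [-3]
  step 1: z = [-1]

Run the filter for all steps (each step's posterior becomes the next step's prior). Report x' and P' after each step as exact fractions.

step 0: x' = [11/79, -92/79], P' = [352/79 -337/79; -337/79 348/79]
step 1: x' = [4004/6991, -25609/27964], P' = [19212/6991 -17846/6991; -17846/6991 75215/27964]

step 0: x̄ = F·x = [-1, -2]
step 0: P̄ = F·P·Fᵀ + Q = [13 2; 2 9]
step 0: y = z − H·x̄ = [6]
step 0: S = H·P̄·Hᵀ + R = [237]
step 0: K = P̄·Hᵀ·S⁻¹ = [15/79; 11/79]
step 0: x' = x̄ + K·y = [11/79, -92/79]
step 0: P' = (I − K·H)·P̄ = [352/79 -337/79; -337/79 348/79]
step 1: x̄ = F·x = [-114/79, -184/79]
step 1: P̄ = F·P·Fᵀ + Q = [3420/79 2044/79; 2044/79 1787/79]
step 1: y = z − H·x̄ = [815/79]
step 1: S = H·P̄·Hᵀ + R = [83892/79]
step 1: K = P̄·Hᵀ·S⁻¹ = [1366/6991; 3831/27964]
step 1: x' = x̄ + K·y = [4004/6991, -25609/27964]
step 1: P' = (I − K·H)·P̄ = [19212/6991 -17846/6991; -17846/6991 75215/27964]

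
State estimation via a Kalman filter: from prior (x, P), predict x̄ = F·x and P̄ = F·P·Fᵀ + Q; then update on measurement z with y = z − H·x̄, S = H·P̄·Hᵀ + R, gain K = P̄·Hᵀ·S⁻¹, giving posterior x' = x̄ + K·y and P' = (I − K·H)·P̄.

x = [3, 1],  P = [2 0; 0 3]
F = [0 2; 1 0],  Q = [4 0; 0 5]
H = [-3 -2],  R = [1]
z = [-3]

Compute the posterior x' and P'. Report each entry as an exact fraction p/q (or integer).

x̄ = F·x = [2, 3]
P̄ = F·P·Fᵀ + Q = [16 0; 0 7]
y = z − H·x̄ = [9]
S = H·P̄·Hᵀ + R = [173]
K = P̄·Hᵀ·S⁻¹ = [-48/173; -14/173]
x' = x̄ + K·y = [-86/173, 393/173]
P' = (I − K·H)·P̄ = [464/173 -672/173; -672/173 1015/173]

x' = [-86/173, 393/173]
P' = [464/173 -672/173; -672/173 1015/173]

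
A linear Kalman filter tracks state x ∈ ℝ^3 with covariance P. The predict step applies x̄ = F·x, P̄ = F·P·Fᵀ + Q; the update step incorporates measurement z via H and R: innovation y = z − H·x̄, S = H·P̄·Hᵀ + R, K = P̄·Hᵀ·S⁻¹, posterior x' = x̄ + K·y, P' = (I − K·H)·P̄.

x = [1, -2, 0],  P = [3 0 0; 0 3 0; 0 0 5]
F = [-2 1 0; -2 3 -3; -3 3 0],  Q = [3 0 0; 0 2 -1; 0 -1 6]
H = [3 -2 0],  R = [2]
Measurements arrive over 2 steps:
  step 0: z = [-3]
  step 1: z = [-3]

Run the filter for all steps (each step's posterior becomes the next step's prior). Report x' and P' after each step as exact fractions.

step 0: x̄ = F·x = [-4, -8, -9]
step 0: P̄ = F·P·Fᵀ + Q = [18 21 27; 21 86 44; 27 44 60]
step 0: y = z − H·x̄ = [-7]
step 0: S = H·P̄·Hᵀ + R = [256]
step 0: K = P̄·Hᵀ·S⁻¹ = [3/64; -109/256; -7/256]
step 0: x' = x̄ + K·y = [-277/64, -1285/256, -2255/256]
step 0: P' = (I − K·H)·P̄ = [279/16 1671/64 1749/64; 1671/64 10135/256 10501/256; 1749/64 10501/256 15311/256]
step 1: x̄ = F·x = [931/256, 2563/128, -531/256]
step 1: P̄ = F·P·Fᵀ + Q = [2023/256 2631/128 -2967/256; 2631/128 15527/64 -7031/128; -2967/256 -7031/128 12615/256]
step 1: y = z − H·x̄ = [6691/256]
step 1: S = H·P̄·Hᵀ + R = [204007/256]
step 1: K = P̄·Hᵀ·S⁻¹ = [-4455/204007; -108430/204007; 19223/204007]
step 1: x' = x̄ + K·y = [625477/204007, 1250917/204007, 79271/204007]
step 1: P' = (I − K·H)·P̄ = [1534606/204007 2306364/204007 -2029884/204007; 2306364/204007 3567976/204007 -3064049/204007; -2029884/204007 -3064049/204007 8609471/204007]

step 0: x' = [-277/64, -1285/256, -2255/256], P' = [279/16 1671/64 1749/64; 1671/64 10135/256 10501/256; 1749/64 10501/256 15311/256]
step 1: x' = [625477/204007, 1250917/204007, 79271/204007], P' = [1534606/204007 2306364/204007 -2029884/204007; 2306364/204007 3567976/204007 -3064049/204007; -2029884/204007 -3064049/204007 8609471/204007]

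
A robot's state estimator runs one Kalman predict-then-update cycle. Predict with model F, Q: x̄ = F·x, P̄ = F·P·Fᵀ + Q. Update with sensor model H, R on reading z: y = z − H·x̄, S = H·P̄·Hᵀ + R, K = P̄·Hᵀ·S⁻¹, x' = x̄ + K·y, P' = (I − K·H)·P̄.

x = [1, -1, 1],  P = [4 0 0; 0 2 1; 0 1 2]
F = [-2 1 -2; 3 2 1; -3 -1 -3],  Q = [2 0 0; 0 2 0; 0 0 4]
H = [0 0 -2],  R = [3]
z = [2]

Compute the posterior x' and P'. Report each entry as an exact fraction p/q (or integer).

x' = [-269/89, -314/267, -93/89]
P' = [684/89 -71/89 33/89; -71/89 2648/267 -53/89; 33/89 -53/89 66/89]

x̄ = F·x = [-5, 2, -5]
P̄ = F·P·Fᵀ + Q = [24 -27 33; -27 52 -53; 33 -53 66]
y = z − H·x̄ = [-8]
S = H·P̄·Hᵀ + R = [267]
K = P̄·Hᵀ·S⁻¹ = [-22/89; 106/267; -44/89]
x' = x̄ + K·y = [-269/89, -314/267, -93/89]
P' = (I − K·H)·P̄ = [684/89 -71/89 33/89; -71/89 2648/267 -53/89; 33/89 -53/89 66/89]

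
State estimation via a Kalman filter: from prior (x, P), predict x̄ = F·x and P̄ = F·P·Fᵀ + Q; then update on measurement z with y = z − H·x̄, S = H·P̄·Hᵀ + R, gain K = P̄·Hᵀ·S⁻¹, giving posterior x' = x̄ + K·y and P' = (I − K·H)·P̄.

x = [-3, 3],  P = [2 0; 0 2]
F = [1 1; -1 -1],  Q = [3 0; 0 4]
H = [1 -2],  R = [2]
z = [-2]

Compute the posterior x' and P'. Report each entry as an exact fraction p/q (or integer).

x̄ = F·x = [0, 0]
P̄ = F·P·Fᵀ + Q = [7 -4; -4 8]
y = z − H·x̄ = [-2]
S = H·P̄·Hᵀ + R = [57]
K = P̄·Hᵀ·S⁻¹ = [5/19; -20/57]
x' = x̄ + K·y = [-10/19, 40/57]
P' = (I − K·H)·P̄ = [58/19 24/19; 24/19 56/57]

x' = [-10/19, 40/57]
P' = [58/19 24/19; 24/19 56/57]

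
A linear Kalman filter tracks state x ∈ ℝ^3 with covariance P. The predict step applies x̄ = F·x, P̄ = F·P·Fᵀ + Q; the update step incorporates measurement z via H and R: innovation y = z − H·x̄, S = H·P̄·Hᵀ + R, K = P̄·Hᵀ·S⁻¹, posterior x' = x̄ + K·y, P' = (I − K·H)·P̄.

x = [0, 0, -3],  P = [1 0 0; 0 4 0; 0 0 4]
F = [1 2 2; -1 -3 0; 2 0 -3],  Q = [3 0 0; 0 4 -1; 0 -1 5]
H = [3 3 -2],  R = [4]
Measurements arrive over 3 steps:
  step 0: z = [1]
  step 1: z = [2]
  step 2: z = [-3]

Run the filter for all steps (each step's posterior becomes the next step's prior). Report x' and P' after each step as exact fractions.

step 0: x̄ = F·x = [-6, 0, 9]
step 0: P̄ = F·P·Fᵀ + Q = [36 -25 -22; -25 41 -3; -22 -3 45]
step 0: y = z − H·x̄ = [37]
step 0: S = H·P̄·Hᵀ + R = [727]
step 0: K = P̄·Hᵀ·S⁻¹ = [77/727; 54/727; -165/727]
step 0: x' = x̄ + K·y = [-1513/727, 1998/727, 438/727]
step 0: P' = (I − K·H)·P̄ = [20243/727 -22333/727 -3289/727; -22333/727 26891/727 6729/727; -3289/727 6729/727 5490/727]
step 1: x̄ = F·x = [3359/727, -4481/727, -4340/727]
step 1: P̄ = F·P·Fᵀ + Q = [103292/727 -103720/727 -125449/727; -103720/727 131172/727 143479/727; -125449/727 143479/727 173485/727]
step 1: y = z − H·x̄ = [-3860/727]
step 1: S = H·P̄·Hᵀ + R = [723704/727]
step 1: K = P̄·Hᵀ·S⁻¹ = [124807/361852; -102301/361852; -36610/90463]
step 1: x' = x̄ + K·y = [252306/90463, -421794/90463, -345660/90463]
step 1: P' = (I − K·H)·P̄ = [4279809/180926 -8250019/180926 -3040061/90463; -8250019/180926 18248873/180926 7550291/90463; -3040061/90463 7550291/90463 6838565/90463]
step 2: x̄ = F·x = [-1282602/90463, 1013076/90463, 25272/1483]
step 2: P̄ = F·P·Fᵀ + Q = [196010691/180926 -75483100/90463 -1665466/1483; -75483100/90463 59871628/90463 1298561/1483; -1665466/1483 1298561/1483 1754750/1483]
step 2: y = z − H·x̄ = [3620373/90463]
step 2: S = H·P̄·Hᵀ + R = [1518584547/180926]
step 2: K = P̄·Hᵀ·S⁻¹ = [541507177/1518584547; -410517716/1518584547; -562446230/1518584547]
step 2: x' = x̄ + K·y = [46864043/506194849, 192396536/506194849, 1123010306/506194849]
step 2: P' = (I − K·H)·P̄ = [24478425748/1518584547 -38450244518/1518584547 -22040742509/1518584547; -38450244518/1518584547 73596183076/1518584547 53539943269/1518584547; -22040742509/1518584547 53539943269/1518584547 48373693600/1518584547]

step 0: x' = [-1513/727, 1998/727, 438/727], P' = [20243/727 -22333/727 -3289/727; -22333/727 26891/727 6729/727; -3289/727 6729/727 5490/727]
step 1: x' = [252306/90463, -421794/90463, -345660/90463], P' = [4279809/180926 -8250019/180926 -3040061/90463; -8250019/180926 18248873/180926 7550291/90463; -3040061/90463 7550291/90463 6838565/90463]
step 2: x' = [46864043/506194849, 192396536/506194849, 1123010306/506194849], P' = [24478425748/1518584547 -38450244518/1518584547 -22040742509/1518584547; -38450244518/1518584547 73596183076/1518584547 53539943269/1518584547; -22040742509/1518584547 53539943269/1518584547 48373693600/1518584547]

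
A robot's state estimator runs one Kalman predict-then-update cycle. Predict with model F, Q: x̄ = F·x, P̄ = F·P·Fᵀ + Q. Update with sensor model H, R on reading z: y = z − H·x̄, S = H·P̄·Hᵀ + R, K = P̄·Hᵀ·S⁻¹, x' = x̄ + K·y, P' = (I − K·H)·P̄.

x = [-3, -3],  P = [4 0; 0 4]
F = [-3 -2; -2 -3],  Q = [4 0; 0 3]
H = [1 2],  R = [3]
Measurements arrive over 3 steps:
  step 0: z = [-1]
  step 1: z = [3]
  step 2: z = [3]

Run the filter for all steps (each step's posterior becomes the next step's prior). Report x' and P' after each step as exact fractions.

step 0: x' = [73/471, -203/471], P' = [3272/471 -1408/471; -1408/471 941/471]
step 1: x' = [9797/14361, 16553/14361], P' = [580376/71805 -241966/71805; -241966/71805 149666/71805]
step 2: x' = [43010137/12281151, -4913987/12281151], P' = [99756836/12281151 -41365822/12281151; -41365822/12281151 25475915/12281151]

step 0: x̄ = F·x = [15, 15]
step 0: P̄ = F·P·Fᵀ + Q = [56 48; 48 55]
step 0: y = z − H·x̄ = [-46]
step 0: S = H·P̄·Hᵀ + R = [471]
step 0: K = P̄·Hᵀ·S⁻¹ = [152/471; 158/471]
step 0: x' = x̄ + K·y = [73/471, -203/471]
step 0: P' = (I − K·H)·P̄ = [3272/471 -1408/471; -1408/471 941/471]
step 1: x̄ = F·x = [187/471, 463/471]
step 1: P̄ = F·P·Fᵀ + Q = [18200/471 6974/471; 6974/471 6074/471]
step 1: y = z − H·x̄ = [100/157]
step 1: S = H·P̄·Hᵀ + R = [23935/157]
step 1: K = P̄·Hᵀ·S⁻¹ = [10716/23935; 6374/23935]
step 1: x' = x̄ + K·y = [9797/14361, 16553/14361]
step 1: P' = (I − K·H)·P̄ = [580376/71805 -241966/71805; -241966/71805 149666/71805]
step 2: x̄ = F·x = [-62497/14361, -69253/14361]
step 2: P̄ = F·P·Fᵀ + Q = [3205676/71805 1234694/71805; 1234694/71805 980321/71805]
step 2: y = z − H·x̄ = [81362/4787]
step 2: S = H·P̄·Hᵀ + R = [4093717/23935]
step 2: K = P̄·Hᵀ·S⁻¹ = [1891688/4093717; 1065112/4093717]
step 2: x' = x̄ + K·y = [43010137/12281151, -4913987/12281151]
step 2: P' = (I − K·H)·P̄ = [99756836/12281151 -41365822/12281151; -41365822/12281151 25475915/12281151]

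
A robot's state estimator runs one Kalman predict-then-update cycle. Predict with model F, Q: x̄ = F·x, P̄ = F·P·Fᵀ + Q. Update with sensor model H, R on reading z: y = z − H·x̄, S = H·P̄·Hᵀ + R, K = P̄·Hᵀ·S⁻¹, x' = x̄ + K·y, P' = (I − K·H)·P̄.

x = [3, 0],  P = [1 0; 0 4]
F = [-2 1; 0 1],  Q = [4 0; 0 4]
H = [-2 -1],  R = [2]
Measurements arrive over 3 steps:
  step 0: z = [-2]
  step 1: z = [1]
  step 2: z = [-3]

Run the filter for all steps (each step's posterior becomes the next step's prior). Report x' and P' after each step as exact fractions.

step 0: x' = [-26/37, 112/37], P' = [52/37 -76/37; -76/37 168/37]
step 1: x' = [-32/47, 26/47], P' = [2980/2491 -3984/2491; -3984/2491 8924/2491]
step 2: x' = [190240/139207, 40586/139207], P' = [166688/139207 -222996/139207; -222996/139207 498664/139207]

step 0: x̄ = F·x = [-6, 0]
step 0: P̄ = F·P·Fᵀ + Q = [12 4; 4 8]
step 0: y = z − H·x̄ = [-14]
step 0: S = H·P̄·Hᵀ + R = [74]
step 0: K = P̄·Hᵀ·S⁻¹ = [-14/37; -8/37]
step 0: x' = x̄ + K·y = [-26/37, 112/37]
step 0: P' = (I − K·H)·P̄ = [52/37 -76/37; -76/37 168/37]
step 1: x̄ = F·x = [164/37, 112/37]
step 1: P̄ = F·P·Fᵀ + Q = [828/37 320/37; 320/37 316/37]
step 1: y = z − H·x̄ = [477/37]
step 1: S = H·P̄·Hᵀ + R = [4982/37]
step 1: K = P̄·Hᵀ·S⁻¹ = [-988/2491; -478/2491]
step 1: x' = x̄ + K·y = [-32/47, 26/47]
step 1: P' = (I − K·H)·P̄ = [2980/2491 -3984/2491; -3984/2491 8924/2491]
step 2: x̄ = F·x = [90/47, 26/47]
step 2: P̄ = F·P·Fᵀ + Q = [46744/2491 16892/2491; 16892/2491 18888/2491]
step 2: y = z − H·x̄ = [65/47]
step 2: S = H·P̄·Hᵀ + R = [278414/2491]
step 2: K = P̄·Hᵀ·S⁻¹ = [-55190/139207; -26336/139207]
step 2: x' = x̄ + K·y = [190240/139207, 40586/139207]
step 2: P' = (I − K·H)·P̄ = [166688/139207 -222996/139207; -222996/139207 498664/139207]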